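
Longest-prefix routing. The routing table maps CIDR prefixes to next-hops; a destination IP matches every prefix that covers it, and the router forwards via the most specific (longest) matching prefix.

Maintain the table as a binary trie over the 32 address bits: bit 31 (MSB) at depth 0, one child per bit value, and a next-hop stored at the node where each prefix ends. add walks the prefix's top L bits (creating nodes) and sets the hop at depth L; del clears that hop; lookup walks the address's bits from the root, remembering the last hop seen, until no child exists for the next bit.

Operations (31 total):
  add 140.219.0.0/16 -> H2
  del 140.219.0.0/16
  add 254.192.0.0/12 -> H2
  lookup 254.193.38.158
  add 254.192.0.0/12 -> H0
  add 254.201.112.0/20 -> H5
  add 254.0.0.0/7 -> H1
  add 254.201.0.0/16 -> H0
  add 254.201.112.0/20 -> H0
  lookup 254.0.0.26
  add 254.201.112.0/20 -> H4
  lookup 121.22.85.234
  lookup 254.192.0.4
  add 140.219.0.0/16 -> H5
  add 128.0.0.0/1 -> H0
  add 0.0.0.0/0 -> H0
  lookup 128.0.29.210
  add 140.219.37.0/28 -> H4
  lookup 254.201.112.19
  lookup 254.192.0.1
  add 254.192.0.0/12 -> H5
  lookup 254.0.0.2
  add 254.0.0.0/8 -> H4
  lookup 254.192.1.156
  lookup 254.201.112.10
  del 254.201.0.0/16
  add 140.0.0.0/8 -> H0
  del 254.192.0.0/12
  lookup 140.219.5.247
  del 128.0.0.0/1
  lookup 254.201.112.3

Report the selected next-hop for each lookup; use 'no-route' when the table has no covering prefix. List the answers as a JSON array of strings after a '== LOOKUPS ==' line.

Trace:
  + 140.219.0.0/16 (H2) depth=16
  - 140.219.0.0/16 clear@16
  + 254.192.0.0/12 (H2) depth=12
  Q 254.193.38.158: descend 111111101100 ; hops seen [H2] ; pick H2
  + 254.192.0.0/12 (H0) depth=12
  + 254.201.112.0/20 (H5) depth=20
  + 254.0.0.0/7 (H1) depth=7
  + 254.201.0.0/16 (H0) depth=16
  + 254.201.112.0/20 (H0) depth=20
  Q 254.0.0.26: descend 11111110 ; hops seen [H1] ; pick H1
  + 254.201.112.0/20 (H4) depth=20
  Q 121.22.85.234: descend ε ; hops seen [∅] ; pick no-route
  Q 254.192.0.4: descend 111111101100 ; hops seen [H1,H0] ; pick H0
  + 140.219.0.0/16 (H5) depth=16
  + 128.0.0.0/1 (H0) depth=1
  + 0.0.0.0/0 (H0) depth=0
  Q 128.0.29.210: descend 1000 ; hops seen [H0,H0] ; pick H0
  + 140.219.37.0/28 (H4) depth=28
  Q 254.201.112.19: descend 11111110110010010111 ; hops seen [H0,H0,H1,H0,H0,H4] ; pick H4
  Q 254.192.0.1: descend 111111101100 ; hops seen [H0,H0,H1,H0] ; pick H0
  + 254.192.0.0/12 (H5) depth=12
  Q 254.0.0.2: descend 11111110 ; hops seen [H0,H0,H1] ; pick H1
  + 254.0.0.0/8 (H4) depth=8
  Q 254.192.1.156: descend 111111101100 ; hops seen [H0,H0,H1,H4,H5] ; pick H5
  Q 254.201.112.10: descend 11111110110010010111 ; hops seen [H0,H0,H1,H4,H5,H0,H4] ; pick H4
  - 254.201.0.0/16 clear@16
  + 140.0.0.0/8 (H0) depth=8
  - 254.192.0.0/12 clear@12
  Q 140.219.5.247: descend 100011001101101100 ; hops seen [H0,H0,H0,H5] ; pick H5
  - 128.0.0.0/1 clear@1
  Q 254.201.112.3: descend 11111110110010010111 ; hops seen [H0,H1,H4,H4] ; pick H4

== LOOKUPS ==
["H2","H1","no-route","H0","H0","H4","H0","H1","H5","H4","H5","H4"]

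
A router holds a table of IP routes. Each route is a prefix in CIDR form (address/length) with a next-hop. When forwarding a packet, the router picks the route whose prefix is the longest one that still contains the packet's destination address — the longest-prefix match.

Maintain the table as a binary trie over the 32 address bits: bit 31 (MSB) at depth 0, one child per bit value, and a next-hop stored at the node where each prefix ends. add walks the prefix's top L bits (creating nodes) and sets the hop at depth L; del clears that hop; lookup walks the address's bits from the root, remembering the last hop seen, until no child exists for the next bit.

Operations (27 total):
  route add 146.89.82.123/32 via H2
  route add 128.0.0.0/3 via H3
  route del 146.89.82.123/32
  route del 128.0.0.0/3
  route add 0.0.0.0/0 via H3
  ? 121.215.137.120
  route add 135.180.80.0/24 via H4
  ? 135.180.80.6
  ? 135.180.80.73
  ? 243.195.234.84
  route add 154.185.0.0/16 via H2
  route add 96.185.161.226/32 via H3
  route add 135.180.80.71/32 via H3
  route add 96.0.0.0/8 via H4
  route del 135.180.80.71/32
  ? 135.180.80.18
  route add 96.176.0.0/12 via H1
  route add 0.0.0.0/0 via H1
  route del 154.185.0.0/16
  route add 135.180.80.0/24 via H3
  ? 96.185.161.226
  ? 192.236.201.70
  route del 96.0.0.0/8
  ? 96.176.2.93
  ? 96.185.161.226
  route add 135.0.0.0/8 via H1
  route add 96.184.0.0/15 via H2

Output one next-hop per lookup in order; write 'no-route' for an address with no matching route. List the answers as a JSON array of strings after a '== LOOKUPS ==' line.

Apply in order:
  + 146.89.82.123/32 (H2) depth=32
  + 128.0.0.0/3 (H3) depth=3
  del 146.89.82.123/32 (clear depth 32)
  del 128.0.0.0/3 (clear depth 3)
  + 0.0.0.0/0 (H3) depth=0
  ? 121.215.137.120  path d0:H3  best=H3
  + 135.180.80.0/24 (H4) depth=24
  ? 135.180.80.6  path d0:H3→d1:-→d2:-→d3:-→d4:-→d5:-→d6:-→d7:-→d8:-→d9:-→d10:-→d11:-→d12:-→d13:-→d14:-→d15:-→d16:-→d17:-→d18:-→d19:-→d20:-→d21:-→d22:-→d23:-→d24:H4  best=H4
  ? 135.180.80.73  path d0:H3→d1:-→d2:-→d3:-→d4:-→d5:-→d6:-→d7:-→d8:-→d9:-→d10:-→d11:-→d12:-→d13:-→d14:-→d15:-→d16:-→d17:-→d18:-→d19:-→d20:-→d21:-→d22:-→d23:-→d24:H4  best=H4
  ? 243.195.234.84  path d0:H3→d1:-  best=H3
  + 154.185.0.0/16 (H2) depth=16
  + 96.185.161.226/32 (H3) depth=32
  + 135.180.80.71/32 (H3) depth=32
  + 96.0.0.0/8 (H4) depth=8
  del 135.180.80.71/32 (clear depth 32)
  ? 135.180.80.18  path d0:H3→d1:-→d2:-→d3:-→d4:-→d5:-→d6:-→d7:-→d8:-→d9:-→d10:-→d11:-→d12:-→d13:-→d14:-→d15:-→d16:-→d17:-→d18:-→d19:-→d20:-→d21:-→d22:-→d23:-→d24:H4→d25:-  best=H4
  + 96.176.0.0/12 (H1) depth=12
  + 0.0.0.0/0 (H1) depth=0
  del 154.185.0.0/16 (clear depth 16)
  + 135.180.80.0/24 (H3) depth=24
  ? 96.185.161.226  path d0:H1→d1:-→d2:-→d3:-→d4:-→d5:-→d6:-→d7:-→d8:H4→d9:-→d10:-→d11:-→d12:H1→d13:-→d14:-→d15:-→d16:-→d17:-→d18:-→d19:-→d20:-→d21:-→d22:-→d23:-→d24:-→d25:-→d26:-→d27:-→d28:-→d29:-→d30:-→d31:-→d32:H3  best=H3
  ? 192.236.201.70  path d0:H1→d1:-  best=H1
  del 96.0.0.0/8 (clear depth 8)
  ? 96.176.2.93  path d0:H1→d1:-→d2:-→d3:-→d4:-→d5:-→d6:-→d7:-→d8:-→d9:-→d10:-→d11:-→d12:H1  best=H1
  ? 96.185.161.226  path d0:H1→d1:-→d2:-→d3:-→d4:-→d5:-→d6:-→d7:-→d8:-→d9:-→d10:-→d11:-→d12:H1→d13:-→d14:-→d15:-→d16:-→d17:-→d18:-→d19:-→d20:-→d21:-→d22:-→d23:-→d24:-→d25:-→d26:-→d27:-→d28:-→d29:-→d30:-→d31:-→d32:H3  best=H3
  + 135.0.0.0/8 (H1) depth=8
  + 96.184.0.0/15 (H2) depth=15

== LOOKUPS ==
["H3","H4","H4","H3","H4","H3","H1","H1","H3"]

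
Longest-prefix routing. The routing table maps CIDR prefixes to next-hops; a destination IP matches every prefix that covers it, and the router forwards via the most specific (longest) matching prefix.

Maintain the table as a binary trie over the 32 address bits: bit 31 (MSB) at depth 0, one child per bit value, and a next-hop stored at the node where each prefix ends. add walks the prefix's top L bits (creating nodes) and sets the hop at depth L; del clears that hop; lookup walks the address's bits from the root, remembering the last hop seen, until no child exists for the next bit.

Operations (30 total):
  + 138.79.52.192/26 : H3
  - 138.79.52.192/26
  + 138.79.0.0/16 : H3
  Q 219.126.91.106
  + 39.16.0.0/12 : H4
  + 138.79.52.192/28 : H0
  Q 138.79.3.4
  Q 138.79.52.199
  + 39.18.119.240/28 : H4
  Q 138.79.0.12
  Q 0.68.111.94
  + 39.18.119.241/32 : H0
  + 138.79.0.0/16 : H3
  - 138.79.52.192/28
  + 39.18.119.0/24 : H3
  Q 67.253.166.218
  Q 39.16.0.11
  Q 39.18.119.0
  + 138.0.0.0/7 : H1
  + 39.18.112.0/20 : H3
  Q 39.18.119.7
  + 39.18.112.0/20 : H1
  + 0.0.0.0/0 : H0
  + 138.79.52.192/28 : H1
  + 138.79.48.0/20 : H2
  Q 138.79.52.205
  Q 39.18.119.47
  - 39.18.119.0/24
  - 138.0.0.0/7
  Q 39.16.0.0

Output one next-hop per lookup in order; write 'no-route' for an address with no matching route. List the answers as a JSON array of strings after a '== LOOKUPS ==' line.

Process each operation:
  + 138.79.52.192/26 (H3) depth=26
  del 138.79.52.192/26 (clear depth 26)
  + 138.79.0.0/16 (H3) depth=16
  lookup 219.126.91.106: bits 1 walk d0:-→d1:- -> no-route
  + 39.16.0.0/12 (H4) depth=12
  + 138.79.52.192/28 (H0) depth=28
  lookup 138.79.3.4: bits 100010100100111100 walk d0:-→d1:-→d2:-→d3:-→d4:-→d5:-→d6:-→d7:-→d8:-→d9:-→d10:-→d11:-→d12:-→d13:-→d14:-→d15:-→d16:H3→d17:-→d18:- -> H3
  lookup 138.79.52.199: bits 1000101001001111001101001100 walk d0:-→d1:-→d2:-→d3:-→d4:-→d5:-→d6:-→d7:-→d8:-→d9:-→d10:-→d11:-→d12:-→d13:-→d14:-→d15:-→d16:H3→d17:-→d18:-→d19:-→d20:-→d21:-→d22:-→d23:-→d24:-→d25:-→d26:-→d27:-→d28:H0 -> H0
  + 39.18.119.240/28 (H4) depth=28
  lookup 138.79.0.12: bits 100010100100111100 walk d0:-→d1:-→d2:-→d3:-→d4:-→d5:-→d6:-→d7:-→d8:-→d9:-→d10:-→d11:-→d12:-→d13:-→d14:-→d15:-→d16:H3→d17:-→d18:- -> H3
  lookup 0.68.111.94: bits 00 walk d0:-→d1:-→d2:- -> no-route
  + 39.18.119.241/32 (H0) depth=32
  + 138.79.0.0/16 (H3) depth=16
  del 138.79.52.192/28 (clear depth 28)
  + 39.18.119.0/24 (H3) depth=24
  lookup 67.253.166.218: bits 0 walk d0:-→d1:- -> no-route
  lookup 39.16.0.11: bits 00100111000100 walk d0:-→d1:-→d2:-→d3:-→d4:-→d5:-→d6:-→d7:-→d8:-→d9:-→d10:-→d11:-→d12:H4→d13:-→d14:- -> H4
  lookup 39.18.119.0: bits 001001110001001001110111 walk d0:-→d1:-→d2:-→d3:-→d4:-→d5:-→d6:-→d7:-→d8:-→d9:-→d10:-→d11:-→d12:H4→d13:-→d14:-→d15:-→d16:-→d17:-→d18:-→d19:-→d20:-→d21:-→d22:-→d23:-→d24:H3 -> H3
  + 138.0.0.0/7 (H1) depth=7
  + 39.18.112.0/20 (H3) depth=20
  lookup 39.18.119.7: bits 001001110001001001110111 walk d0:-→d1:-→d2:-→d3:-→d4:-→d5:-→d6:-→d7:-→d8:-→d9:-→d10:-→d11:-→d12:H4→d13:-→d14:-→d15:-→d16:-→d17:-→d18:-→d19:-→d20:H3→d21:-→d22:-→d23:-→d24:H3 -> H3
  + 39.18.112.0/20 (H1) depth=20
  + 0.0.0.0/0 (H0) depth=0
  + 138.79.52.192/28 (H1) depth=28
  + 138.79.48.0/20 (H2) depth=20
  lookup 138.79.52.205: bits 1000101001001111001101001100 walk d0:H0→d1:-→d2:-→d3:-→d4:-→d5:-→d6:-→d7:H1→d8:-→d9:-→d10:-→d11:-→d12:-→d13:-→d14:-→d15:-→d16:H3→d17:-→d18:-→d19:-→d20:H2→d21:-→d22:-→d23:-→d24:-→d25:-→d26:-→d27:-→d28:H1 -> H1
  lookup 39.18.119.47: bits 001001110001001001110111 walk d0:H0→d1:-→d2:-→d3:-→d4:-→d5:-→d6:-→d7:-→d8:-→d9:-→d10:-→d11:-→d12:H4→d13:-→d14:-→d15:-→d16:-→d17:-→d18:-→d19:-→d20:H1→d21:-→d22:-→d23:-→d24:H3 -> H3
  del 39.18.119.0/24 (clear depth 24)
  del 138.0.0.0/7 (clear depth 7)
  lookup 39.16.0.0: bits 00100111000100 walk d0:H0→d1:-→d2:-→d3:-→d4:-→d5:-→d6:-→d7:-→d8:-→d9:-→d10:-→d11:-→d12:H4→d13:-→d14:- -> H4

== LOOKUPS ==
["no-route","H3","H0","H3","no-route","no-route","H4","H3","H3","H1","H3","H4"]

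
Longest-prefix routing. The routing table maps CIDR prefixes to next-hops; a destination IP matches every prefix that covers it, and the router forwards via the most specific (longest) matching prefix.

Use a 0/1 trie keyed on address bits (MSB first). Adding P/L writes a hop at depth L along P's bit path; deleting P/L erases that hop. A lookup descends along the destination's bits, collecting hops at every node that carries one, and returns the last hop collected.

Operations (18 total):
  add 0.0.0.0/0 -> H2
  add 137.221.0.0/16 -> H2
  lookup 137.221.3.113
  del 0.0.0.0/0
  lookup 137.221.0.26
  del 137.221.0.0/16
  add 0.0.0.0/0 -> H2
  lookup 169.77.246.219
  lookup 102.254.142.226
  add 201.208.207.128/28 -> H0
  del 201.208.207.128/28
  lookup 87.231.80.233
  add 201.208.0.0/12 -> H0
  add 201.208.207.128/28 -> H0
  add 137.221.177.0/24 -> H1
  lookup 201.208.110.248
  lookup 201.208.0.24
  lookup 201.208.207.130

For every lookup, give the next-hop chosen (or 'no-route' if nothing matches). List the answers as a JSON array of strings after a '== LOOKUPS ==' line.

Apply in order:
  + 0.0.0.0/0 (H2) depth=0
  + 137.221.0.0/16 (H2) depth=16
  Q 137.221.3.113: descend 1000100111011101 ; hops seen [H2,H2] ; pick H2
  - 0.0.0.0/0 clear@0
  Q 137.221.0.26: descend 1000100111011101 ; hops seen [H2] ; pick H2
  - 137.221.0.0/16 clear@16
  + 0.0.0.0/0 (H2) depth=0
  Q 169.77.246.219: descend 10 ; hops seen [H2] ; pick H2
  Q 102.254.142.226: descend ε ; hops seen [H2] ; pick H2
  + 201.208.207.128/28 (H0) depth=28
  - 201.208.207.128/28 clear@28
  Q 87.231.80.233: descend ε ; hops seen [H2] ; pick H2
  + 201.208.0.0/12 (H0) depth=12
  + 201.208.207.128/28 (H0) depth=28
  + 137.221.177.0/24 (H1) depth=24
  Q 201.208.110.248: descend 1100100111010000 ; hops seen [H2,H0] ; pick H0
  Q 201.208.0.24: descend 1100100111010000 ; hops seen [H2,H0] ; pick H0
  Q 201.208.207.130: descend 1100100111010000110011111000 ; hops seen [H2,H0,H0] ; pick H0

== LOOKUPS ==
["H2","H2","H2","H2","H2","H0","H0","H0"]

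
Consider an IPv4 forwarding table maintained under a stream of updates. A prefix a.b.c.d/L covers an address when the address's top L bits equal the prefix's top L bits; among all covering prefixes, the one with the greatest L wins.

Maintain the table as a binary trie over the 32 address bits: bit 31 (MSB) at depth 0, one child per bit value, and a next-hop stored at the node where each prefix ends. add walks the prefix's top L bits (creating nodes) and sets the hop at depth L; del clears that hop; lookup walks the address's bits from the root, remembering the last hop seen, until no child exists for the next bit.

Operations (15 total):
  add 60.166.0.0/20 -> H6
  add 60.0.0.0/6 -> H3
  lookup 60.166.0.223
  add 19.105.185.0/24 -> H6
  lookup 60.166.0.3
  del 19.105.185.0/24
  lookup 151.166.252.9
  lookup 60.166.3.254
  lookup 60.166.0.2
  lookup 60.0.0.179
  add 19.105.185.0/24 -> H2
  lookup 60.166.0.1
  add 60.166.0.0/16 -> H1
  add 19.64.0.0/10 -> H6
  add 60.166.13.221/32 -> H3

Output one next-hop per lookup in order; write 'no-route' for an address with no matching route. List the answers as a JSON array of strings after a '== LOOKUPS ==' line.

Process each operation:
  add 60.166.0.0/20 -> H6 at depth 20
  add 60.0.0.0/6 -> H3 at depth 6
  ? 60.166.0.223  path d0:-→d1:-→d2:-→d3:-→d4:-→d5:-→d6:H3→d7:-→d8:-→d9:-→d10:-→d11:-→d12:-→d13:-→d14:-→d15:-→d16:-→d17:-→d18:-→d19:-→d20:H6  best=H6
  add 19.105.185.0/24 -> H6 at depth 24
  ? 60.166.0.3  path d0:-→d1:-→d2:-→d3:-→d4:-→d5:-→d6:H3→d7:-→d8:-→d9:-→d10:-→d11:-→d12:-→d13:-→d14:-→d15:-→d16:-→d17:-→d18:-→d19:-→d20:H6  best=H6
  del 19.105.185.0/24 (clear depth 24)
  ? 151.166.252.9  path d0:-  best=no-route
  ? 60.166.3.254  path d0:-→d1:-→d2:-→d3:-→d4:-→d5:-→d6:H3→d7:-→d8:-→d9:-→d10:-→d11:-→d12:-→d13:-→d14:-→d15:-→d16:-→d17:-→d18:-→d19:-→d20:H6  best=H6
  ? 60.166.0.2  path d0:-→d1:-→d2:-→d3:-→d4:-→d5:-→d6:H3→d7:-→d8:-→d9:-→d10:-→d11:-→d12:-→d13:-→d14:-→d15:-→d16:-→d17:-→d18:-→d19:-→d20:H6  best=H6
  ? 60.0.0.179  path d0:-→d1:-→d2:-→d3:-→d4:-→d5:-→d6:H3→d7:-→d8:-  best=H3
  add 19.105.185.0/24 -> H2 at depth 24
  ? 60.166.0.1  path d0:-→d1:-→d2:-→d3:-→d4:-→d5:-→d6:H3→d7:-→d8:-→d9:-→d10:-→d11:-→d12:-→d13:-→d14:-→d15:-→d16:-→d17:-→d18:-→d19:-→d20:H6  best=H6
  add 60.166.0.0/16 -> H1 at depth 16
  add 19.64.0.0/10 -> H6 at depth 10
  add 60.166.13.221/32 -> H3 at depth 32

== LOOKUPS ==
["H6","H6","no-route","H6","H6","H3","H6"]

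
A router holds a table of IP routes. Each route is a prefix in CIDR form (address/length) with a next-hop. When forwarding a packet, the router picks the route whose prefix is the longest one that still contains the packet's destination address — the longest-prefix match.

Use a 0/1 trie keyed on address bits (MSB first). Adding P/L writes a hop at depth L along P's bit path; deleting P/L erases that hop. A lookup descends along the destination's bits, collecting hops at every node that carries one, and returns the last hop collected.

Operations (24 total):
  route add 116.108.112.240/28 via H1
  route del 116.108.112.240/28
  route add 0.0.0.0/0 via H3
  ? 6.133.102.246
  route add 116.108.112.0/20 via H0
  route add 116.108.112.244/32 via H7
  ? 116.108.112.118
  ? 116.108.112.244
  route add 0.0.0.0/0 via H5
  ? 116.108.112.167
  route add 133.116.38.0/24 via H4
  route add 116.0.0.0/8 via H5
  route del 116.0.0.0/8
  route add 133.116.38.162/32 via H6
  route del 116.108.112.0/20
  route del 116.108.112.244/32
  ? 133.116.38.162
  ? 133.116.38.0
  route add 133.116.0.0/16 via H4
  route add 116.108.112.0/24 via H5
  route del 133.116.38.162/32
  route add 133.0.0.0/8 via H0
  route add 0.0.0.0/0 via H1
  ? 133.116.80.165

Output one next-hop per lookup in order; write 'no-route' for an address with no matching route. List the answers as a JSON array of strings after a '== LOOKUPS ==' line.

Trace:
  + 116.108.112.240/28 (H1) depth=28
  - 116.108.112.240/28 clear@28
  + 0.0.0.0/0 (H3) depth=0
  Q 6.133.102.246: descend 0 ; hops seen [H3] ; pick H3
  + 116.108.112.0/20 (H0) depth=20
  + 116.108.112.244/32 (H7) depth=32
  Q 116.108.112.118: descend 011101000110110001110000 ; hops seen [H3,H0] ; pick H0
  Q 116.108.112.244: descend 01110100011011000111000011110100 ; hops seen [H3,H0,H7] ; pick H7
  + 0.0.0.0/0 (H5) depth=0
  Q 116.108.112.167: descend 0111010001101100011100001 ; hops seen [H5,H0] ; pick H0
  + 133.116.38.0/24 (H4) depth=24
  + 116.0.0.0/8 (H5) depth=8
  - 116.0.0.0/8 clear@8
  + 133.116.38.162/32 (H6) depth=32
  - 116.108.112.0/20 clear@20
  - 116.108.112.244/32 clear@32
  Q 133.116.38.162: descend 10000101011101000010011010100010 ; hops seen [H5,H4,H6] ; pick H6
  Q 133.116.38.0: descend 100001010111010000100110 ; hops seen [H5,H4] ; pick H4
  + 133.116.0.0/16 (H4) depth=16
  + 116.108.112.0/24 (H5) depth=24
  - 133.116.38.162/32 clear@32
  + 133.0.0.0/8 (H0) depth=8
  + 0.0.0.0/0 (H1) depth=0
  Q 133.116.80.165: descend 10000101011101000 ; hops seen [H1,H0,H4] ; pick H4

== LOOKUPS ==
["H3","H0","H7","H0","H6","H4","H4"]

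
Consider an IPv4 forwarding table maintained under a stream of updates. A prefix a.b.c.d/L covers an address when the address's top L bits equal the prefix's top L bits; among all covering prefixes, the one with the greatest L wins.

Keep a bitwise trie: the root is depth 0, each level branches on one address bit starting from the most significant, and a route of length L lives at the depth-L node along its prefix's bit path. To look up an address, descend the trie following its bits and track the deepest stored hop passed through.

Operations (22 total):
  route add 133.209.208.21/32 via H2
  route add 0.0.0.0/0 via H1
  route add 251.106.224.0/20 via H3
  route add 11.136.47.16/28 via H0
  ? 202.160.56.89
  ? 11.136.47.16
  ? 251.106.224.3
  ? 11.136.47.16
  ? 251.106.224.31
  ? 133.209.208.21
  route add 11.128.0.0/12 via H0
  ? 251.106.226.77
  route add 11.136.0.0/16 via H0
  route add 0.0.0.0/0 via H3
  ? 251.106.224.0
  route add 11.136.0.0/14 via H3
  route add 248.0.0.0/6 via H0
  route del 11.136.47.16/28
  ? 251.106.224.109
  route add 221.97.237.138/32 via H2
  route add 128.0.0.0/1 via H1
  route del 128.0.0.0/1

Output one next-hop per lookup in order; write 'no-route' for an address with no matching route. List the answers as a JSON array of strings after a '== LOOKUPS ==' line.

Trace:
  add 133.209.208.21/32 -> H2 at depth 32
  add 0.0.0.0/0 -> H1 at depth 0
  add 251.106.224.0/20 -> H3 at depth 20
  add 11.136.47.16/28 -> H0 at depth 28
  lookup 202.160.56.89: bits 11 walk d0:H1→d1:-→d2:- -> H1
  lookup 11.136.47.16: bits 0000101110001000001011110001 walk d0:H1→d1:-→d2:-→d3:-→d4:-→d5:-→d6:-→d7:-→d8:-→d9:-→d10:-→d11:-→d12:-→d13:-→d14:-→d15:-→d16:-→d17:-→d18:-→d19:-→d20:-→d21:-→d22:-→d23:-→d24:-→d25:-→d26:-→d27:-→d28:H0 -> H0
  lookup 251.106.224.3: bits 11111011011010101110 walk d0:H1→d1:-→d2:-→d3:-→d4:-→d5:-→d6:-→d7:-→d8:-→d9:-→d10:-→d11:-→d12:-→d13:-→d14:-→d15:-→d16:-→d17:-→d18:-→d19:-→d20:H3 -> H3
  lookup 11.136.47.16: bits 0000101110001000001011110001 walk d0:H1→d1:-→d2:-→d3:-→d4:-→d5:-→d6:-→d7:-→d8:-→d9:-→d10:-→d11:-→d12:-→d13:-→d14:-→d15:-→d16:-→d17:-→d18:-→d19:-→d20:-→d21:-→d22:-→d23:-→d24:-→d25:-→d26:-→d27:-→d28:H0 -> H0
  lookup 251.106.224.31: bits 11111011011010101110 walk d0:H1→d1:-→d2:-→d3:-→d4:-→d5:-→d6:-→d7:-→d8:-→d9:-→d10:-→d11:-→d12:-→d13:-→d14:-→d15:-→d16:-→d17:-→d18:-→d19:-→d20:H3 -> H3
  lookup 133.209.208.21: bits 10000101110100011101000000010101 walk d0:H1→d1:-→d2:-→d3:-→d4:-→d5:-→d6:-→d7:-→d8:-→d9:-→d10:-→d11:-→d12:-→d13:-→d14:-→d15:-→d16:-→d17:-→d18:-→d19:-→d20:-→d21:-→d22:-→d23:-→d24:-→d25:-→d26:-→d27:-→d28:-→d29:-→d30:-→d31:-→d32:H2 -> H2
  add 11.128.0.0/12 -> H0 at depth 12
  lookup 251.106.226.77: bits 11111011011010101110 walk d0:H1→d1:-→d2:-→d3:-→d4:-→d5:-→d6:-→d7:-→d8:-→d9:-→d10:-→d11:-→d12:-→d13:-→d14:-→d15:-→d16:-→d17:-→d18:-→d19:-→d20:H3 -> H3
  add 11.136.0.0/16 -> H0 at depth 16
  add 0.0.0.0/0 -> H3 at depth 0
  lookup 251.106.224.0: bits 11111011011010101110 walk d0:H3→d1:-→d2:-→d3:-→d4:-→d5:-→d6:-→d7:-→d8:-→d9:-→d10:-→d11:-→d12:-→d13:-→d14:-→d15:-→d16:-→d17:-→d18:-→d19:-→d20:H3 -> H3
  add 11.136.0.0/14 -> H3 at depth 14
  add 248.0.0.0/6 -> H0 at depth 6
  - 11.136.47.16/28 clear@28
  lookup 251.106.224.109: bits 11111011011010101110 walk d0:H3→d1:-→d2:-→d3:-→d4:-→d5:-→d6:H0→d7:-→d8:-→d9:-→d10:-→d11:-→d12:-→d13:-→d14:-→d15:-→d16:-→d17:-→d18:-→d19:-→d20:H3 -> H3
  add 221.97.237.138/32 -> H2 at depth 32
  add 128.0.0.0/1 -> H1 at depth 1
  - 128.0.0.0/1 clear@1

== LOOKUPS ==
["H1","H0","H3","H0","H3","H2","H3","H3","H3"]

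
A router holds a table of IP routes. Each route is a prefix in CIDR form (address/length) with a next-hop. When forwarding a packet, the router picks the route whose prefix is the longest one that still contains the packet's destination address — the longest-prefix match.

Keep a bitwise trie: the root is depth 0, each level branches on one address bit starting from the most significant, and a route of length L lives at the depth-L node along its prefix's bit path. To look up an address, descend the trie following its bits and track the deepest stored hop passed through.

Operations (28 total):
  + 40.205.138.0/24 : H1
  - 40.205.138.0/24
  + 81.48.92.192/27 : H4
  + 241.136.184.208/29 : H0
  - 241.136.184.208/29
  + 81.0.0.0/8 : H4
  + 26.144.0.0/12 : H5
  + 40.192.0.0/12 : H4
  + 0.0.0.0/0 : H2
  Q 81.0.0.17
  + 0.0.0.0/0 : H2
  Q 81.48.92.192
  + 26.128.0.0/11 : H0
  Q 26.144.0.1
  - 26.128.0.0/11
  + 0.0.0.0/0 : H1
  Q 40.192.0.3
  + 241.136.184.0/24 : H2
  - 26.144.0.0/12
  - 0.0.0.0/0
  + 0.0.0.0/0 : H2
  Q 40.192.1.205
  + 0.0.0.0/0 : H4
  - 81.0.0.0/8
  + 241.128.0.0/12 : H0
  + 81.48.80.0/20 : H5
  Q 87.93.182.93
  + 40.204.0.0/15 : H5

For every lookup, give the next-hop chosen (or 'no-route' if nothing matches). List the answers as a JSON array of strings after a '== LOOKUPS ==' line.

Apply in order:
  add 40.205.138.0/24 -> H1 at depth 24
  del 40.205.138.0/24 (clear depth 24)
  add 81.48.92.192/27 -> H4 at depth 27
  add 241.136.184.208/29 -> H0 at depth 29
  del 241.136.184.208/29 (clear depth 29)
  add 81.0.0.0/8 -> H4 at depth 8
  add 26.144.0.0/12 -> H5 at depth 12
  add 40.192.0.0/12 -> H4 at depth 12
  add 0.0.0.0/0 -> H2 at depth 0
  Q 81.0.0.17: descend 0101000100 ; hops seen [H2,H4] ; pick H4
  add 0.0.0.0/0 -> H2 at depth 0
  Q 81.48.92.192: descend 010100010011000001011100110 ; hops seen [H2,H4,H4] ; pick H4
  add 26.128.0.0/11 -> H0 at depth 11
  Q 26.144.0.1: descend 000110101001 ; hops seen [H2,H0,H5] ; pick H5
  del 26.128.0.0/11 (clear depth 11)
  add 0.0.0.0/0 -> H1 at depth 0
  Q 40.192.0.3: descend 001010001100 ; hops seen [H1,H4] ; pick H4
  add 241.136.184.0/24 -> H2 at depth 24
  del 26.144.0.0/12 (clear depth 12)
  del 0.0.0.0/0 (clear depth 0)
  add 0.0.0.0/0 -> H2 at depth 0
  Q 40.192.1.205: descend 001010001100 ; hops seen [H2,H4] ; pick H4
  add 0.0.0.0/0 -> H4 at depth 0
  del 81.0.0.0/8 (clear depth 8)
  add 241.128.0.0/12 -> H0 at depth 12
  add 81.48.80.0/20 -> H5 at depth 20
  Q 87.93.182.93: descend 01010 ; hops seen [H4] ; pick H4
  add 40.204.0.0/15 -> H5 at depth 15

== LOOKUPS ==
["H4","H4","H5","H4","H4","H4"]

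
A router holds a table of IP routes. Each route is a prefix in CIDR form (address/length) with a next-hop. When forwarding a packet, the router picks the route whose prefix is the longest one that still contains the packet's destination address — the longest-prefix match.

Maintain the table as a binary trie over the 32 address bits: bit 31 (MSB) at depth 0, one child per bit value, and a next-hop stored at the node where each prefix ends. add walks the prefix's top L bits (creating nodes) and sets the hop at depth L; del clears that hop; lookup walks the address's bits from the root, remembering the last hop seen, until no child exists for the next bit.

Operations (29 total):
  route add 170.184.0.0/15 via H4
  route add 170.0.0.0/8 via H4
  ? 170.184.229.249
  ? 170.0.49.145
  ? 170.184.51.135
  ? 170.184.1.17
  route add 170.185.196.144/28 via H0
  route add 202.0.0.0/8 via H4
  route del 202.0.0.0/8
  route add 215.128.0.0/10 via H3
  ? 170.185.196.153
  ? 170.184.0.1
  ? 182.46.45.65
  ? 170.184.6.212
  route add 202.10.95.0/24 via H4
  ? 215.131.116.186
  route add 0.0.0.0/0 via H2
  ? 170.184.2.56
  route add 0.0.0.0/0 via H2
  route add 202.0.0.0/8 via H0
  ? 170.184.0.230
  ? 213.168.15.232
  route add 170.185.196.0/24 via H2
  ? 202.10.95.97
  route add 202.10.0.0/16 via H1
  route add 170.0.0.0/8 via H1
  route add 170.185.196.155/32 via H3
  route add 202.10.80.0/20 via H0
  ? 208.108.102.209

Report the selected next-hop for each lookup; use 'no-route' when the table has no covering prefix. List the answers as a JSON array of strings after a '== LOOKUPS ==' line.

Apply in order:
  add 170.184.0.0/15 -> H4 at depth 15
  add 170.0.0.0/8 -> H4 at depth 8
  lookup 170.184.229.249: bits 101010101011100 walk d0:-→d1:-→d2:-→d3:-→d4:-→d5:-→d6:-→d7:-→d8:H4→d9:-→d10:-→d11:-→d12:-→d13:-→d14:-→d15:H4 -> H4
  lookup 170.0.49.145: bits 10101010 walk d0:-→d1:-→d2:-→d3:-→d4:-→d5:-→d6:-→d7:-→d8:H4 -> H4
  lookup 170.184.51.135: bits 101010101011100 walk d0:-→d1:-→d2:-→d3:-→d4:-→d5:-→d6:-→d7:-→d8:H4→d9:-→d10:-→d11:-→d12:-→d13:-→d14:-→d15:H4 -> H4
  lookup 170.184.1.17: bits 101010101011100 walk d0:-→d1:-→d2:-→d3:-→d4:-→d5:-→d6:-→d7:-→d8:H4→d9:-→d10:-→d11:-→d12:-→d13:-→d14:-→d15:H4 -> H4
  add 170.185.196.144/28 -> H0 at depth 28
  add 202.0.0.0/8 -> H4 at depth 8
  del 202.0.0.0/8 (clear depth 8)
  add 215.128.0.0/10 -> H3 at depth 10
  lookup 170.185.196.153: bits 1010101010111001110001001001 walk d0:-→d1:-→d2:-→d3:-→d4:-→d5:-→d6:-→d7:-→d8:H4→d9:-→d10:-→d11:-→d12:-→d13:-→d14:-→d15:H4→d16:-→d17:-→d18:-→d19:-→d20:-→d21:-→d22:-→d23:-→d24:-→d25:-→d26:-→d27:-→d28:H0 -> H0
  lookup 170.184.0.1: bits 101010101011100 walk d0:-→d1:-→d2:-→d3:-→d4:-→d5:-→d6:-→d7:-→d8:H4→d9:-→d10:-→d11:-→d12:-→d13:-→d14:-→d15:H4 -> H4
  lookup 182.46.45.65: bits 101 walk d0:-→d1:-→d2:-→d3:- -> no-route
  lookup 170.184.6.212: bits 101010101011100 walk d0:-→d1:-→d2:-→d3:-→d4:-→d5:-→d6:-→d7:-→d8:H4→d9:-→d10:-→d11:-→d12:-→d13:-→d14:-→d15:H4 -> H4
  add 202.10.95.0/24 -> H4 at depth 24
  lookup 215.131.116.186: bits 1101011110 walk d0:-→d1:-→d2:-→d3:-→d4:-→d5:-→d6:-→d7:-→d8:-→d9:-→d10:H3 -> H3
  add 0.0.0.0/0 -> H2 at depth 0
  lookup 170.184.2.56: bits 101010101011100 walk d0:H2→d1:-→d2:-→d3:-→d4:-→d5:-→d6:-→d7:-→d8:H4→d9:-→d10:-→d11:-→d12:-→d13:-→d14:-→d15:H4 -> H4
  add 0.0.0.0/0 -> H2 at depth 0
  add 202.0.0.0/8 -> H0 at depth 8
  lookup 170.184.0.230: bits 101010101011100 walk d0:H2→d1:-→d2:-→d3:-→d4:-→d5:-→d6:-→d7:-→d8:H4→d9:-→d10:-→d11:-→d12:-→d13:-→d14:-→d15:H4 -> H4
  lookup 213.168.15.232: bits 110101 walk d0:H2→d1:-→d2:-→d3:-→d4:-→d5:-→d6:- -> H2
  add 170.185.196.0/24 -> H2 at depth 24
  lookup 202.10.95.97: bits 110010100000101001011111 walk d0:H2→d1:-→d2:-→d3:-→d4:-→d5:-→d6:-→d7:-→d8:H0→d9:-→d10:-→d11:-→d12:-→d13:-→d14:-→d15:-→d16:-→d17:-→d18:-→d19:-→d20:-→d21:-→d22:-→d23:-→d24:H4 -> H4
  add 202.10.0.0/16 -> H1 at depth 16
  add 170.0.0.0/8 -> H1 at depth 8
  add 170.185.196.155/32 -> H3 at depth 32
  add 202.10.80.0/20 -> H0 at depth 20
  lookup 208.108.102.209: bits 11010 walk d0:H2→d1:-→d2:-→d3:-→d4:-→d5:- -> H2

== LOOKUPS ==
["H4","H4","H4","H4","H0","H4","no-route","H4","H3","H4","H4","H2","H4","H2"]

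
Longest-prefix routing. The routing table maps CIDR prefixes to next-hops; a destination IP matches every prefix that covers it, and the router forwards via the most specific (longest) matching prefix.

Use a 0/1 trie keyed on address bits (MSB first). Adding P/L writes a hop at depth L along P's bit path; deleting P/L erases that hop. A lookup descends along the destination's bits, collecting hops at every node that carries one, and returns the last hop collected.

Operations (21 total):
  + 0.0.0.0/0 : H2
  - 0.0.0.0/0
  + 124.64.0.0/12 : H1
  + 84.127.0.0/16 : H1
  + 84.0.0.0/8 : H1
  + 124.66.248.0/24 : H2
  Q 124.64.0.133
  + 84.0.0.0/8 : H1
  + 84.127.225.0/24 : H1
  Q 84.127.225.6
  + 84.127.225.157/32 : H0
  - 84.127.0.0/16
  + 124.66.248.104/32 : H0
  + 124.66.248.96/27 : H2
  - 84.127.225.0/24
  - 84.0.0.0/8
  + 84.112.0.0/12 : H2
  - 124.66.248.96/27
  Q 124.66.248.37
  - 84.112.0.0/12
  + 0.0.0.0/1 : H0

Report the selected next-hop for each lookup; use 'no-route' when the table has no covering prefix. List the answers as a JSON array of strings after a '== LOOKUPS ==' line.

Apply in order:
  + 0.0.0.0/0 (H2) depth=0
  - 0.0.0.0/0 clear@0
  + 124.64.0.0/12 (H1) depth=12
  + 84.127.0.0/16 (H1) depth=16
  + 84.0.0.0/8 (H1) depth=8
  + 124.66.248.0/24 (H2) depth=24
  ? 124.64.0.133  path d0:-→d1:-→d2:-→d3:-→d4:-→d5:-→d6:-→d7:-→d8:-→d9:-→d10:-→d11:-→d12:H1→d13:-→d14:-  best=H1
  + 84.0.0.0/8 (H1) depth=8
  + 84.127.225.0/24 (H1) depth=24
  ? 84.127.225.6  path d0:-→d1:-→d2:-→d3:-→d4:-→d5:-→d6:-→d7:-→d8:H1→d9:-→d10:-→d11:-→d12:-→d13:-→d14:-→d15:-→d16:H1→d17:-→d18:-→d19:-→d20:-→d21:-→d22:-→d23:-→d24:H1  best=H1
  + 84.127.225.157/32 (H0) depth=32
  - 84.127.0.0/16 clear@16
  + 124.66.248.104/32 (H0) depth=32
  + 124.66.248.96/27 (H2) depth=27
  - 84.127.225.0/24 clear@24
  - 84.0.0.0/8 clear@8
  + 84.112.0.0/12 (H2) depth=12
  - 124.66.248.96/27 clear@27
  ? 124.66.248.37  path d0:-→d1:-→d2:-→d3:-→d4:-→d5:-→d6:-→d7:-→d8:-→d9:-→d10:-→d11:-→d12:H1→d13:-→d14:-→d15:-→d16:-→d17:-→d18:-→d19:-→d20:-→d21:-→d22:-→d23:-→d24:H2→d25:-  best=H2
  - 84.112.0.0/12 clear@12
  + 0.0.0.0/1 (H0) depth=1

== LOOKUPS ==
["H1","H1","H2"]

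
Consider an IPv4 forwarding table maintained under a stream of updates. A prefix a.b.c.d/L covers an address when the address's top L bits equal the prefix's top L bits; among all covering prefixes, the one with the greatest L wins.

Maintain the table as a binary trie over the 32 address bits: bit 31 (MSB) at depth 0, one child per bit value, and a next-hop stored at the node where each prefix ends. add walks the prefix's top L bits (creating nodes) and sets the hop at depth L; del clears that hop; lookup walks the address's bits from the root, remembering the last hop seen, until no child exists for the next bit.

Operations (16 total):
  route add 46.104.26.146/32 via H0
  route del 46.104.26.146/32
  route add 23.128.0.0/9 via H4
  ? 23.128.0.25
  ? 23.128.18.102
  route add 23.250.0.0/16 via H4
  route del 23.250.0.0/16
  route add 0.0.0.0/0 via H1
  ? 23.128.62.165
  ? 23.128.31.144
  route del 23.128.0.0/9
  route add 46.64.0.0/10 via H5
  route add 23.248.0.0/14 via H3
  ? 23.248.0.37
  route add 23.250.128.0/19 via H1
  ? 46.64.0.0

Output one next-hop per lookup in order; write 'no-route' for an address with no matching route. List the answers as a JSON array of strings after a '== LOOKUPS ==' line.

Process each operation:
  add 46.104.26.146/32 -> H0 at depth 32
  del 46.104.26.146/32 (clear depth 32)
  add 23.128.0.0/9 -> H4 at depth 9
  ? 23.128.0.25  path d0:-→d1:-→d2:-→d3:-→d4:-→d5:-→d6:-→d7:-→d8:-→d9:H4  best=H4
  ? 23.128.18.102  path d0:-→d1:-→d2:-→d3:-→d4:-→d5:-→d6:-→d7:-→d8:-→d9:H4  best=H4
  add 23.250.0.0/16 -> H4 at depth 16
  del 23.250.0.0/16 (clear depth 16)
  add 0.0.0.0/0 -> H1 at depth 0
  ? 23.128.62.165  path d0:H1→d1:-→d2:-→d3:-→d4:-→d5:-→d6:-→d7:-→d8:-→d9:H4  best=H4
  ? 23.128.31.144  path d0:H1→d1:-→d2:-→d3:-→d4:-→d5:-→d6:-→d7:-→d8:-→d9:H4  best=H4
  del 23.128.0.0/9 (clear depth 9)
  add 46.64.0.0/10 -> H5 at depth 10
  add 23.248.0.0/14 -> H3 at depth 14
  ? 23.248.0.37  path d0:H1→d1:-→d2:-→d3:-→d4:-→d5:-→d6:-→d7:-→d8:-→d9:-→d10:-→d11:-→d12:-→d13:-→d14:H3  best=H3
  add 23.250.128.0/19 -> H1 at depth 19
  ? 46.64.0.0  path d0:H1→d1:-→d2:-→d3:-→d4:-→d5:-→d6:-→d7:-→d8:-→d9:-→d10:H5  best=H5

== LOOKUPS ==
["H4","H4","H4","H4","H3","H5"]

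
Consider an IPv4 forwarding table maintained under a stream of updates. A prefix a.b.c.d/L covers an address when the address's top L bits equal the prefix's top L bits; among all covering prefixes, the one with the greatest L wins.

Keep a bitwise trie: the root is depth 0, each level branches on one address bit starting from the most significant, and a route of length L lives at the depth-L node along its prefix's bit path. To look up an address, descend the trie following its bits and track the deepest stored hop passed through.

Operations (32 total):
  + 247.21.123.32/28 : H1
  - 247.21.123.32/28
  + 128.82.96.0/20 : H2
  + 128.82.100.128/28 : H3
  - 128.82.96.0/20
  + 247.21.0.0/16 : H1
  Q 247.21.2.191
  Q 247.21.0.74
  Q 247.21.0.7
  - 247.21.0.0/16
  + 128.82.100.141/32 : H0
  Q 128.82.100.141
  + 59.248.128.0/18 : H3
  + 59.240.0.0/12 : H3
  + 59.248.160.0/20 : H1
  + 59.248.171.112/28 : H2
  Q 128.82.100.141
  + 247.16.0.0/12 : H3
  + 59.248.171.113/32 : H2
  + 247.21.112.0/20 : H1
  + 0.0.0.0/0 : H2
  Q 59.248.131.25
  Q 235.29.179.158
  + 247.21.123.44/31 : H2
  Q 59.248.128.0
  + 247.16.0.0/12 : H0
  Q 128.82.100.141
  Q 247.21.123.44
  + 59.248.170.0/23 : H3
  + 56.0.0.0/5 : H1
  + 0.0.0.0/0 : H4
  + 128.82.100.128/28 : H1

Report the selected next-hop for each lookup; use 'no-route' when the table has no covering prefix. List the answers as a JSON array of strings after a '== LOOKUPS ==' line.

Process each operation:
  + 247.21.123.32/28 (H1) depth=28
  - 247.21.123.32/28 clear@28
  + 128.82.96.0/20 (H2) depth=20
  + 128.82.100.128/28 (H3) depth=28
  - 128.82.96.0/20 clear@20
  + 247.21.0.0/16 (H1) depth=16
  lookup 247.21.2.191: bits 11110111000101010 walk d0:-→d1:-→d2:-→d3:-→d4:-→d5:-→d6:-→d7:-→d8:-→d9:-→d10:-→d11:-→d12:-→d13:-→d14:-→d15:-→d16:H1→d17:- -> H1
  lookup 247.21.0.74: bits 11110111000101010 walk d0:-→d1:-→d2:-→d3:-→d4:-→d5:-→d6:-→d7:-→d8:-→d9:-→d10:-→d11:-→d12:-→d13:-→d14:-→d15:-→d16:H1→d17:- -> H1
  lookup 247.21.0.7: bits 11110111000101010 walk d0:-→d1:-→d2:-→d3:-→d4:-→d5:-→d6:-→d7:-→d8:-→d9:-→d10:-→d11:-→d12:-→d13:-→d14:-→d15:-→d16:H1→d17:- -> H1
  - 247.21.0.0/16 clear@16
  + 128.82.100.141/32 (H0) depth=32
  lookup 128.82.100.141: bits 10000000010100100110010010001101 walk d0:-→d1:-→d2:-→d3:-→d4:-→d5:-→d6:-→d7:-→d8:-→d9:-→d10:-→d11:-→d12:-→d13:-→d14:-→d15:-→d16:-→d17:-→d18:-→d19:-→d20:-→d21:-→d22:-→d23:-→d24:-→d25:-→d26:-→d27:-→d28:H3→d29:-→d30:-→d31:-→d32:H0 -> H0
  + 59.248.128.0/18 (H3) depth=18
  + 59.240.0.0/12 (H3) depth=12
  + 59.248.160.0/20 (H1) depth=20
  + 59.248.171.112/28 (H2) depth=28
  lookup 128.82.100.141: bits 10000000010100100110010010001101 walk d0:-→d1:-→d2:-→d3:-→d4:-→d5:-→d6:-→d7:-→d8:-→d9:-→d10:-→d11:-→d12:-→d13:-→d14:-→d15:-→d16:-→d17:-→d18:-→d19:-→d20:-→d21:-→d22:-→d23:-→d24:-→d25:-→d26:-→d27:-→d28:H3→d29:-→d30:-→d31:-→d32:H0 -> H0
  + 247.16.0.0/12 (H3) depth=12
  + 59.248.171.113/32 (H2) depth=32
  + 247.21.112.0/20 (H1) depth=20
  + 0.0.0.0/0 (H2) depth=0
  lookup 59.248.131.25: bits 001110111111100010 walk d0:H2→d1:-→d2:-→d3:-→d4:-→d5:-→d6:-→d7:-→d8:-→d9:-→d10:-→d11:-→d12:H3→d13:-→d14:-→d15:-→d16:-→d17:-→d18:H3 -> H3
  lookup 235.29.179.158: bits 111 walk d0:H2→d1:-→d2:-→d3:- -> H2
  + 247.21.123.44/31 (H2) depth=31
  lookup 59.248.128.0: bits 001110111111100010 walk d0:H2→d1:-→d2:-→d3:-→d4:-→d5:-→d6:-→d7:-→d8:-→d9:-→d10:-→d11:-→d12:H3→d13:-→d14:-→d15:-→d16:-→d17:-→d18:H3 -> H3
  + 247.16.0.0/12 (H0) depth=12
  lookup 128.82.100.141: bits 10000000010100100110010010001101 walk d0:H2→d1:-→d2:-→d3:-→d4:-→d5:-→d6:-→d7:-→d8:-→d9:-→d10:-→d11:-→d12:-→d13:-→d14:-→d15:-→d16:-→d17:-→d18:-→d19:-→d20:-→d21:-→d22:-→d23:-→d24:-→d25:-→d26:-→d27:-→d28:H3→d29:-→d30:-→d31:-→d32:H0 -> H0
  lookup 247.21.123.44: bits 1111011100010101011110110010110 walk d0:H2→d1:-→d2:-→d3:-→d4:-→d5:-→d6:-→d7:-→d8:-→d9:-→d10:-→d11:-→d12:H0→d13:-→d14:-→d15:-→d16:-→d17:-→d18:-→d19:-→d20:H1→d21:-→d22:-→d23:-→d24:-→d25:-→d26:-→d27:-→d28:-→d29:-→d30:-→d31:H2 -> H2
  + 59.248.170.0/23 (H3) depth=23
  + 56.0.0.0/5 (H1) depth=5
  + 0.0.0.0/0 (H4) depth=0
  + 128.82.100.128/28 (H1) depth=28

== LOOKUPS ==
["H1","H1","H1","H0","H0","H3","H2","H3","H0","H2"]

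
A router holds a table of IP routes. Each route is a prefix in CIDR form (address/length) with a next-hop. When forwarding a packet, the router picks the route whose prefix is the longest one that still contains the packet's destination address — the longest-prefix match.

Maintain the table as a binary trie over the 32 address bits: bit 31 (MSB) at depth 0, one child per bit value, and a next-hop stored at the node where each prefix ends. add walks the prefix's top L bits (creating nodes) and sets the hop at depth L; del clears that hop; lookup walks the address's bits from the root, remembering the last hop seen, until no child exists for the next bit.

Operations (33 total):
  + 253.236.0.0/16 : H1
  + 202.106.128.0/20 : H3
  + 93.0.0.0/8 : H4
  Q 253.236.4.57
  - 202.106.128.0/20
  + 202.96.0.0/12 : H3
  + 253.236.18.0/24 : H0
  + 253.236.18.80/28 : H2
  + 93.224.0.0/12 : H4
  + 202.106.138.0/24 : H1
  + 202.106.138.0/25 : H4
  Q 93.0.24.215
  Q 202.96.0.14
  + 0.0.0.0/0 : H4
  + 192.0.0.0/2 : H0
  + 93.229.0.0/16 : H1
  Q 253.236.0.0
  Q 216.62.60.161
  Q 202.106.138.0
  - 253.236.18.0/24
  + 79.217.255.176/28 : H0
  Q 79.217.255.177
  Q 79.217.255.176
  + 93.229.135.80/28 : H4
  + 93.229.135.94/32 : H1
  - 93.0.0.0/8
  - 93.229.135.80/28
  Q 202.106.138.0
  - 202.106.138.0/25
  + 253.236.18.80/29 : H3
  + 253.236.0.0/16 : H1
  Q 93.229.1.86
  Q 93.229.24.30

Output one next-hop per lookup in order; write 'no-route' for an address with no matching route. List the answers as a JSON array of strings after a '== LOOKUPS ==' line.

Trace:
  add 253.236.0.0/16 -> H1 at depth 16
  add 202.106.128.0/20 -> H3 at depth 20
  add 93.0.0.0/8 -> H4 at depth 8
  ? 253.236.4.57  path d0:-→d1:-→d2:-→d3:-→d4:-→d5:-→d6:-→d7:-→d8:-→d9:-→d10:-→d11:-→d12:-→d13:-→d14:-→d15:-→d16:H1  best=H1
  del 202.106.128.0/20 (clear depth 20)
  add 202.96.0.0/12 -> H3 at depth 12
  add 253.236.18.0/24 -> H0 at depth 24
  add 253.236.18.80/28 -> H2 at depth 28
  add 93.224.0.0/12 -> H4 at depth 12
  add 202.106.138.0/24 -> H1 at depth 24
  add 202.106.138.0/25 -> H4 at depth 25
  ? 93.0.24.215  path d0:-→d1:-→d2:-→d3:-→d4:-→d5:-→d6:-→d7:-→d8:H4  best=H4
  ? 202.96.0.14  path d0:-→d1:-→d2:-→d3:-→d4:-→d5:-→d6:-→d7:-→d8:-→d9:-→d10:-→d11:-→d12:H3  best=H3
  add 0.0.0.0/0 -> H4 at depth 0
  add 192.0.0.0/2 -> H0 at depth 2
  add 93.229.0.0/16 -> H1 at depth 16
  ? 253.236.0.0  path d0:H4→d1:-→d2:H0→d3:-→d4:-→d5:-→d6:-→d7:-→d8:-→d9:-→d10:-→d11:-→d12:-→d13:-→d14:-→d15:-→d16:H1→d17:-→d18:-→d19:-  best=H1
  ? 216.62.60.161  path d0:H4→d1:-→d2:H0→d3:-  best=H0
  ? 202.106.138.0  path d0:H4→d1:-→d2:H0→d3:-→d4:-→d5:-→d6:-→d7:-→d8:-→d9:-→d10:-→d11:-→d12:H3→d13:-→d14:-→d15:-→d16:-→d17:-→d18:-→d19:-→d20:-→d21:-→d22:-→d23:-→d24:H1→d25:H4  best=H4
  del 253.236.18.0/24 (clear depth 24)
  add 79.217.255.176/28 -> H0 at depth 28
  ? 79.217.255.177  path d0:H4→d1:-→d2:-→d3:-→d4:-→d5:-→d6:-→d7:-→d8:-→d9:-→d10:-→d11:-→d12:-→d13:-→d14:-→d15:-→d16:-→d17:-→d18:-→d19:-→d20:-→d21:-→d22:-→d23:-→d24:-→d25:-→d26:-→d27:-→d28:H0  best=H0
  ? 79.217.255.176  path d0:H4→d1:-→d2:-→d3:-→d4:-→d5:-→d6:-→d7:-→d8:-→d9:-→d10:-→d11:-→d12:-→d13:-→d14:-→d15:-→d16:-→d17:-→d18:-→d19:-→d20:-→d21:-→d22:-→d23:-→d24:-→d25:-→d26:-→d27:-→d28:H0  best=H0
  add 93.229.135.80/28 -> H4 at depth 28
  add 93.229.135.94/32 -> H1 at depth 32
  del 93.0.0.0/8 (clear depth 8)
  del 93.229.135.80/28 (clear depth 28)
  ? 202.106.138.0  path d0:H4→d1:-→d2:H0→d3:-→d4:-→d5:-→d6:-→d7:-→d8:-→d9:-→d10:-→d11:-→d12:H3→d13:-→d14:-→d15:-→d16:-→d17:-→d18:-→d19:-→d20:-→d21:-→d22:-→d23:-→d24:H1→d25:H4  best=H4
  del 202.106.138.0/25 (clear depth 25)
  add 253.236.18.80/29 -> H3 at depth 29
  add 253.236.0.0/16 -> H1 at depth 16
  ? 93.229.1.86  path d0:H4→d1:-→d2:-→d3:-→d4:-→d5:-→d6:-→d7:-→d8:-→d9:-→d10:-→d11:-→d12:H4→d13:-→d14:-→d15:-→d16:H1  best=H1
  ? 93.229.24.30  path d0:H4→d1:-→d2:-→d3:-→d4:-→d5:-→d6:-→d7:-→d8:-→d9:-→d10:-→d11:-→d12:H4→d13:-→d14:-→d15:-→d16:H1  best=H1

== LOOKUPS ==
["H1","H4","H3","H1","H0","H4","H0","H0","H4","H1","H1"]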